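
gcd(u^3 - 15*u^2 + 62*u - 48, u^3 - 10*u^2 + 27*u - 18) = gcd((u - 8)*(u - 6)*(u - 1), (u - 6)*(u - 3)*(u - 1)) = u^2 - 7*u + 6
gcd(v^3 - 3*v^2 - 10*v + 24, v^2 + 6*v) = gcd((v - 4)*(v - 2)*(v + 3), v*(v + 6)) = 1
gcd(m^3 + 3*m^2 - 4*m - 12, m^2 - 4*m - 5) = 1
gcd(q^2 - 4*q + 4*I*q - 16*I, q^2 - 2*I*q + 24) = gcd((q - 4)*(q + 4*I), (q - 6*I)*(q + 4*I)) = q + 4*I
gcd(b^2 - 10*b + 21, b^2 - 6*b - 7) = b - 7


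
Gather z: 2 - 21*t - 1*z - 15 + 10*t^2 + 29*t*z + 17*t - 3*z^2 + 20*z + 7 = 10*t^2 - 4*t - 3*z^2 + z*(29*t + 19) - 6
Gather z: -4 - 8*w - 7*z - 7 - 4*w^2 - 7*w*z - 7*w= -4*w^2 - 15*w + z*(-7*w - 7) - 11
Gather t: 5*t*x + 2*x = 5*t*x + 2*x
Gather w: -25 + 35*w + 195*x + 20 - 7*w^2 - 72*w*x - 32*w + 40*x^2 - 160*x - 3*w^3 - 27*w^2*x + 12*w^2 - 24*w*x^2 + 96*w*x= -3*w^3 + w^2*(5 - 27*x) + w*(-24*x^2 + 24*x + 3) + 40*x^2 + 35*x - 5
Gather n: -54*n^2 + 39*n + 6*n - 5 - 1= -54*n^2 + 45*n - 6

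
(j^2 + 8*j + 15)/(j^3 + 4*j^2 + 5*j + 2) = (j^2 + 8*j + 15)/(j^3 + 4*j^2 + 5*j + 2)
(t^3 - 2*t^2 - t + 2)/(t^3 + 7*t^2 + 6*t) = (t^2 - 3*t + 2)/(t*(t + 6))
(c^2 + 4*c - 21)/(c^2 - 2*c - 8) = (-c^2 - 4*c + 21)/(-c^2 + 2*c + 8)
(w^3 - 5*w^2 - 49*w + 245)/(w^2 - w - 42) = (w^2 + 2*w - 35)/(w + 6)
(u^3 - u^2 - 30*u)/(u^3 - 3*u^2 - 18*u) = (u + 5)/(u + 3)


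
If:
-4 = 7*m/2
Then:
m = -8/7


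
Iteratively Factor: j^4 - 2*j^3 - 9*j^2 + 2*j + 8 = (j + 2)*(j^3 - 4*j^2 - j + 4) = (j + 1)*(j + 2)*(j^2 - 5*j + 4) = (j - 4)*(j + 1)*(j + 2)*(j - 1)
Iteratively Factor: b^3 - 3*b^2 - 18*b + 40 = (b - 5)*(b^2 + 2*b - 8) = (b - 5)*(b - 2)*(b + 4)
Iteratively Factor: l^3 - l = (l)*(l^2 - 1) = l*(l - 1)*(l + 1)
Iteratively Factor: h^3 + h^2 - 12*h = (h)*(h^2 + h - 12) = h*(h + 4)*(h - 3)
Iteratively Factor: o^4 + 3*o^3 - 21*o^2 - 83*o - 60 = (o + 4)*(o^3 - o^2 - 17*o - 15) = (o - 5)*(o + 4)*(o^2 + 4*o + 3) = (o - 5)*(o + 3)*(o + 4)*(o + 1)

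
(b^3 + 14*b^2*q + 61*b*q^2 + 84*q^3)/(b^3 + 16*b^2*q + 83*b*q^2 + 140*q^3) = (b + 3*q)/(b + 5*q)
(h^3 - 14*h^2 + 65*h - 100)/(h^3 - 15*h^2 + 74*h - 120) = (h - 5)/(h - 6)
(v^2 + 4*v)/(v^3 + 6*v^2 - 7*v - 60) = v/(v^2 + 2*v - 15)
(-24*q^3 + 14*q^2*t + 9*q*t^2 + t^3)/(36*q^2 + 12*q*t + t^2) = (-4*q^2 + 3*q*t + t^2)/(6*q + t)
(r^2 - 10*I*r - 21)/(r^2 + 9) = (r - 7*I)/(r + 3*I)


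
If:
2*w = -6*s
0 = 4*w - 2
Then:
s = -1/6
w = 1/2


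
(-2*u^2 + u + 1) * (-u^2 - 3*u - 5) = 2*u^4 + 5*u^3 + 6*u^2 - 8*u - 5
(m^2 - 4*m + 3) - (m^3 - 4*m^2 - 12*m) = -m^3 + 5*m^2 + 8*m + 3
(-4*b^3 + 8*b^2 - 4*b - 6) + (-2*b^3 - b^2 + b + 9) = -6*b^3 + 7*b^2 - 3*b + 3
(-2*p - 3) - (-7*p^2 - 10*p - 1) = 7*p^2 + 8*p - 2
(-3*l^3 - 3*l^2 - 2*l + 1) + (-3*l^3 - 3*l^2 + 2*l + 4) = -6*l^3 - 6*l^2 + 5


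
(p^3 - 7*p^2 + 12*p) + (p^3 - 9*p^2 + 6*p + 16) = 2*p^3 - 16*p^2 + 18*p + 16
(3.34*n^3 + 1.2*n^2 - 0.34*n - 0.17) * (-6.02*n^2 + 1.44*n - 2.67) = -20.1068*n^5 - 2.4144*n^4 - 5.143*n^3 - 2.6702*n^2 + 0.663*n + 0.4539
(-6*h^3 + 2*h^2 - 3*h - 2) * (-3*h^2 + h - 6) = 18*h^5 - 12*h^4 + 47*h^3 - 9*h^2 + 16*h + 12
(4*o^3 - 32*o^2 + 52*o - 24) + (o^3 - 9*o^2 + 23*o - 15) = 5*o^3 - 41*o^2 + 75*o - 39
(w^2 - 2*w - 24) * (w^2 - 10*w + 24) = w^4 - 12*w^3 + 20*w^2 + 192*w - 576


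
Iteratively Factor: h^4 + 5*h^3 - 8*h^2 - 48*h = (h + 4)*(h^3 + h^2 - 12*h) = h*(h + 4)*(h^2 + h - 12) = h*(h + 4)^2*(h - 3)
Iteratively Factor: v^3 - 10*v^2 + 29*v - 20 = (v - 1)*(v^2 - 9*v + 20) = (v - 5)*(v - 1)*(v - 4)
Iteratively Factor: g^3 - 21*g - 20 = (g - 5)*(g^2 + 5*g + 4) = (g - 5)*(g + 4)*(g + 1)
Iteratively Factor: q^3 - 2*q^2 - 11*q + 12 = (q + 3)*(q^2 - 5*q + 4) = (q - 1)*(q + 3)*(q - 4)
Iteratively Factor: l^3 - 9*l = (l + 3)*(l^2 - 3*l) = l*(l + 3)*(l - 3)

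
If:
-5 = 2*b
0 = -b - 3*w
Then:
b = -5/2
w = 5/6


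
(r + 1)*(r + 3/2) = r^2 + 5*r/2 + 3/2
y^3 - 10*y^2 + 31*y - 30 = (y - 5)*(y - 3)*(y - 2)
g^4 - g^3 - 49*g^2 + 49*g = g*(g - 7)*(g - 1)*(g + 7)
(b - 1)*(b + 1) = b^2 - 1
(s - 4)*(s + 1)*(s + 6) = s^3 + 3*s^2 - 22*s - 24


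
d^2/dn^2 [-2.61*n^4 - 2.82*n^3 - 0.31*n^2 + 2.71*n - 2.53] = -31.32*n^2 - 16.92*n - 0.62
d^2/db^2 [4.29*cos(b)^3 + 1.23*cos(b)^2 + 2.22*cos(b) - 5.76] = -5.4375*cos(b) - 2.46*cos(2*b) - 9.6525*cos(3*b)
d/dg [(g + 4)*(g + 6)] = 2*g + 10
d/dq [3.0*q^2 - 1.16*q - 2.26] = 6.0*q - 1.16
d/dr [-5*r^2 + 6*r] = 6 - 10*r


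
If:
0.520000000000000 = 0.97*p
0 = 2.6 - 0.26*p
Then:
No Solution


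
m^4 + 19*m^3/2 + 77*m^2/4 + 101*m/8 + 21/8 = (m + 1/2)^2*(m + 3/2)*(m + 7)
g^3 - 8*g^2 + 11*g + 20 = (g - 5)*(g - 4)*(g + 1)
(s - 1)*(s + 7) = s^2 + 6*s - 7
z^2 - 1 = (z - 1)*(z + 1)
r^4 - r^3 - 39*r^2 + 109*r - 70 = (r - 5)*(r - 2)*(r - 1)*(r + 7)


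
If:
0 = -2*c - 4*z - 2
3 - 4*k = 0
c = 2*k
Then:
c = 3/2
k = 3/4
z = -5/4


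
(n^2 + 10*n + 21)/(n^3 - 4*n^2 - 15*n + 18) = (n + 7)/(n^2 - 7*n + 6)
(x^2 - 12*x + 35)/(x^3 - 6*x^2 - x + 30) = (x - 7)/(x^2 - x - 6)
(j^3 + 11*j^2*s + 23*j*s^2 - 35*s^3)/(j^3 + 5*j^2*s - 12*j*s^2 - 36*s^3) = (j^3 + 11*j^2*s + 23*j*s^2 - 35*s^3)/(j^3 + 5*j^2*s - 12*j*s^2 - 36*s^3)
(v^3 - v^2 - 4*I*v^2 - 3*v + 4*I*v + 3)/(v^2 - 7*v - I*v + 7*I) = (v^2 - v*(1 + 3*I) + 3*I)/(v - 7)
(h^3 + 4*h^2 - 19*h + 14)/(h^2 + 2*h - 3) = (h^2 + 5*h - 14)/(h + 3)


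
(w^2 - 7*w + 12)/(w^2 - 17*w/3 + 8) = 3*(w - 4)/(3*w - 8)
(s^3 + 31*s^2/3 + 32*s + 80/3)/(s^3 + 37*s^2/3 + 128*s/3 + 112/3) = (s + 5)/(s + 7)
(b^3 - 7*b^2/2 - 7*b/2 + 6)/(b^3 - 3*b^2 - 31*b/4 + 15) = 2*(2*b^2 + b - 3)/(4*b^2 + 4*b - 15)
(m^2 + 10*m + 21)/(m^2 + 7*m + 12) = (m + 7)/(m + 4)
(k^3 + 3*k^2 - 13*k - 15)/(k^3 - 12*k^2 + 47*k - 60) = (k^2 + 6*k + 5)/(k^2 - 9*k + 20)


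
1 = 1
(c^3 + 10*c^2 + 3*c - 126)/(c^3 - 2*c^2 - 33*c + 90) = (c + 7)/(c - 5)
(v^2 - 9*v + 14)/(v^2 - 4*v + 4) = (v - 7)/(v - 2)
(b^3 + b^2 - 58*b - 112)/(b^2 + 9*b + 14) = b - 8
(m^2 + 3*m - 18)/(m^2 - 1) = (m^2 + 3*m - 18)/(m^2 - 1)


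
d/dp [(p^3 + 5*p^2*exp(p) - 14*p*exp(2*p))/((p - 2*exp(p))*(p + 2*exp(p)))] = (5*p^2*exp(p) + p^2 + 4*p*exp(p) + 14*exp(2*p))/(p^2 + 4*p*exp(p) + 4*exp(2*p))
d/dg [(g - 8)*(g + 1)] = 2*g - 7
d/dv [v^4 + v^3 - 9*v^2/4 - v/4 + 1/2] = 4*v^3 + 3*v^2 - 9*v/2 - 1/4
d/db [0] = 0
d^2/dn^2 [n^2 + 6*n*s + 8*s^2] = 2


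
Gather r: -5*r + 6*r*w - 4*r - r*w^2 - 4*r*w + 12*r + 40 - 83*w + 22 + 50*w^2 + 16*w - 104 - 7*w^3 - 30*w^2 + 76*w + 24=r*(-w^2 + 2*w + 3) - 7*w^3 + 20*w^2 + 9*w - 18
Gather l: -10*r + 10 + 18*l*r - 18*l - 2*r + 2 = l*(18*r - 18) - 12*r + 12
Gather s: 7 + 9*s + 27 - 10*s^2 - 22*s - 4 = -10*s^2 - 13*s + 30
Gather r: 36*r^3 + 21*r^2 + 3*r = 36*r^3 + 21*r^2 + 3*r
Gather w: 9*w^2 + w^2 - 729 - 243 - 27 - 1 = 10*w^2 - 1000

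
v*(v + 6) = v^2 + 6*v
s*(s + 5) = s^2 + 5*s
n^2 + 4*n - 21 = (n - 3)*(n + 7)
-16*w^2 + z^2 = (-4*w + z)*(4*w + z)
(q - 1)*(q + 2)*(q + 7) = q^3 + 8*q^2 + 5*q - 14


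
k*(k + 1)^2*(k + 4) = k^4 + 6*k^3 + 9*k^2 + 4*k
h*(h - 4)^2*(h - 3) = h^4 - 11*h^3 + 40*h^2 - 48*h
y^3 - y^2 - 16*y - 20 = (y - 5)*(y + 2)^2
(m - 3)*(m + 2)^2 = m^3 + m^2 - 8*m - 12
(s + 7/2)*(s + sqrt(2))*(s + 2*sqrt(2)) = s^3 + 7*s^2/2 + 3*sqrt(2)*s^2 + 4*s + 21*sqrt(2)*s/2 + 14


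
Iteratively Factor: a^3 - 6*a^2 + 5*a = (a - 5)*(a^2 - a) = a*(a - 5)*(a - 1)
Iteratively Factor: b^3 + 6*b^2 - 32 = (b + 4)*(b^2 + 2*b - 8) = (b + 4)^2*(b - 2)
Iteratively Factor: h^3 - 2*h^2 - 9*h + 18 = (h - 3)*(h^2 + h - 6) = (h - 3)*(h - 2)*(h + 3)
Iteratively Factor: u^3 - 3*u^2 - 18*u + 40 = (u + 4)*(u^2 - 7*u + 10) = (u - 5)*(u + 4)*(u - 2)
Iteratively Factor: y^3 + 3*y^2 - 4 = (y - 1)*(y^2 + 4*y + 4) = (y - 1)*(y + 2)*(y + 2)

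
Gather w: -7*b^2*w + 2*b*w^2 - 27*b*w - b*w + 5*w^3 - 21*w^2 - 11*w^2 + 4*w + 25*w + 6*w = 5*w^3 + w^2*(2*b - 32) + w*(-7*b^2 - 28*b + 35)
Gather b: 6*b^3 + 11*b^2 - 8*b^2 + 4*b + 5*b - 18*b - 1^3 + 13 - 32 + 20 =6*b^3 + 3*b^2 - 9*b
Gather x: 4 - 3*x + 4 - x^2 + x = -x^2 - 2*x + 8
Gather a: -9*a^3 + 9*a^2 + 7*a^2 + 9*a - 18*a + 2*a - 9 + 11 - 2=-9*a^3 + 16*a^2 - 7*a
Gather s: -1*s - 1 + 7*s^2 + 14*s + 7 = 7*s^2 + 13*s + 6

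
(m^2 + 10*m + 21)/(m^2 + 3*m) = (m + 7)/m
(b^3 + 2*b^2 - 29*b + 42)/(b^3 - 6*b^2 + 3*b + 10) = (b^2 + 4*b - 21)/(b^2 - 4*b - 5)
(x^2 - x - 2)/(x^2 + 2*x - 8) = (x + 1)/(x + 4)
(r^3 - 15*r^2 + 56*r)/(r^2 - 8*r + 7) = r*(r - 8)/(r - 1)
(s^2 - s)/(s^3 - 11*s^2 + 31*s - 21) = s/(s^2 - 10*s + 21)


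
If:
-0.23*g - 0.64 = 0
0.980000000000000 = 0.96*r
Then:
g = -2.78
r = 1.02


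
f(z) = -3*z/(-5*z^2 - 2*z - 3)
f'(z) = -3*z*(10*z + 2)/(-5*z^2 - 2*z - 3)^2 - 3/(-5*z^2 - 2*z - 3) = 3*(3 - 5*z^2)/(25*z^4 + 20*z^3 + 34*z^2 + 12*z + 9)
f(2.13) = 0.21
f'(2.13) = -0.07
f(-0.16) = -0.17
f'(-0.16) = 1.09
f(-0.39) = -0.39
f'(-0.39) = 0.76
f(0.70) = 0.31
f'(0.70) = 0.04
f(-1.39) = -0.42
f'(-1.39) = -0.20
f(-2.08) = -0.30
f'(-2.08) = -0.13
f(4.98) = 0.11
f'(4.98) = -0.02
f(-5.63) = -0.11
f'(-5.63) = -0.02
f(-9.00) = -0.07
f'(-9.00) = -0.00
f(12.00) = 0.05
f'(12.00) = 0.00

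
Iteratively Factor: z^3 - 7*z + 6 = (z - 2)*(z^2 + 2*z - 3) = (z - 2)*(z + 3)*(z - 1)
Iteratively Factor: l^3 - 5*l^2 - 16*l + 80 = (l - 4)*(l^2 - l - 20) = (l - 4)*(l + 4)*(l - 5)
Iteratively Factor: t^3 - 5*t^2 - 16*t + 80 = (t - 4)*(t^2 - t - 20) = (t - 5)*(t - 4)*(t + 4)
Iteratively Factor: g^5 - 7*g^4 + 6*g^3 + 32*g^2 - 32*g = (g - 1)*(g^4 - 6*g^3 + 32*g) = g*(g - 1)*(g^3 - 6*g^2 + 32) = g*(g - 4)*(g - 1)*(g^2 - 2*g - 8) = g*(g - 4)*(g - 1)*(g + 2)*(g - 4)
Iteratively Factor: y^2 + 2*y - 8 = (y + 4)*(y - 2)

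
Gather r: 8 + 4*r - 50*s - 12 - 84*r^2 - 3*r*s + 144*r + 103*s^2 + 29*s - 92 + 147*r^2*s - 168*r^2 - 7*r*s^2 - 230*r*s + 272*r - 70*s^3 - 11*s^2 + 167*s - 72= r^2*(147*s - 252) + r*(-7*s^2 - 233*s + 420) - 70*s^3 + 92*s^2 + 146*s - 168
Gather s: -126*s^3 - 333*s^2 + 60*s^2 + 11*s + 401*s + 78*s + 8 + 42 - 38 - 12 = -126*s^3 - 273*s^2 + 490*s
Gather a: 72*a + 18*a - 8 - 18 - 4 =90*a - 30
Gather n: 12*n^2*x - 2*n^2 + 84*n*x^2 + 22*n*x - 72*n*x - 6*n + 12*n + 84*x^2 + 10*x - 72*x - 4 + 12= n^2*(12*x - 2) + n*(84*x^2 - 50*x + 6) + 84*x^2 - 62*x + 8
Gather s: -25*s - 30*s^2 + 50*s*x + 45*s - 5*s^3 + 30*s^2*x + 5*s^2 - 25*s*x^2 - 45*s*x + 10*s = -5*s^3 + s^2*(30*x - 25) + s*(-25*x^2 + 5*x + 30)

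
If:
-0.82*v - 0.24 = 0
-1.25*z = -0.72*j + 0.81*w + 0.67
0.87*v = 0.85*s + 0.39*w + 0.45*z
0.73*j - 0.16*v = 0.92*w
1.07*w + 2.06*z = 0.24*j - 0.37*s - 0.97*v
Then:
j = 2.39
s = -0.97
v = -0.29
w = 1.95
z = -0.42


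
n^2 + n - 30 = (n - 5)*(n + 6)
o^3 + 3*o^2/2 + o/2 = o*(o + 1/2)*(o + 1)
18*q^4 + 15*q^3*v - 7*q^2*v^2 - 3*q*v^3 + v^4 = (-3*q + v)^2*(q + v)*(2*q + v)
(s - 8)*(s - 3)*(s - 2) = s^3 - 13*s^2 + 46*s - 48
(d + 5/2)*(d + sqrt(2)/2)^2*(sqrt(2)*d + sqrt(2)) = sqrt(2)*d^4 + 2*d^3 + 7*sqrt(2)*d^3/2 + 3*sqrt(2)*d^2 + 7*d^2 + 7*sqrt(2)*d/4 + 5*d + 5*sqrt(2)/4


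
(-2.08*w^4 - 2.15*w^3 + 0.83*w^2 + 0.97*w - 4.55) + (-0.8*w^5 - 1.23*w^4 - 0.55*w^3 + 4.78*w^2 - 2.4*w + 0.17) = -0.8*w^5 - 3.31*w^4 - 2.7*w^3 + 5.61*w^2 - 1.43*w - 4.38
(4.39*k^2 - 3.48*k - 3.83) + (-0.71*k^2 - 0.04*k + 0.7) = 3.68*k^2 - 3.52*k - 3.13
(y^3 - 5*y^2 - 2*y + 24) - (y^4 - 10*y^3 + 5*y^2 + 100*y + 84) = -y^4 + 11*y^3 - 10*y^2 - 102*y - 60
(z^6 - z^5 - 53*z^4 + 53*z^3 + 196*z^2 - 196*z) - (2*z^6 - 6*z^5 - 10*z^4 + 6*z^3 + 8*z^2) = -z^6 + 5*z^5 - 43*z^4 + 47*z^3 + 188*z^2 - 196*z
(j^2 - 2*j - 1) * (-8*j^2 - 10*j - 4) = -8*j^4 + 6*j^3 + 24*j^2 + 18*j + 4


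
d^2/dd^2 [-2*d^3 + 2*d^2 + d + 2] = 4 - 12*d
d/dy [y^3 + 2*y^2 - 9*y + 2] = 3*y^2 + 4*y - 9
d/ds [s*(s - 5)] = 2*s - 5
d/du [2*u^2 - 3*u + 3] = 4*u - 3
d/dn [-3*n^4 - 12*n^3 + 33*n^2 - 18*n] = -12*n^3 - 36*n^2 + 66*n - 18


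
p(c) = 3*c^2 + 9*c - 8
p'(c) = 6*c + 9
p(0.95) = 3.26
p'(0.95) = 14.70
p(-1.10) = -14.27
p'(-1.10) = 2.40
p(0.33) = -4.70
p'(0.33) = 10.98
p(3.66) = 65.13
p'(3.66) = 30.96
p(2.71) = 38.42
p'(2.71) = 25.26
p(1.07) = 5.06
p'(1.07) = 15.42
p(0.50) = -2.75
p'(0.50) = 12.00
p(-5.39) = 30.65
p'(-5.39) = -23.34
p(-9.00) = 154.00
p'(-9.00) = -45.00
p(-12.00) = 316.00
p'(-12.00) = -63.00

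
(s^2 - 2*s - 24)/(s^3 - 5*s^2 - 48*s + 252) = (s + 4)/(s^2 + s - 42)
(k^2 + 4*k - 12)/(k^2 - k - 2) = (k + 6)/(k + 1)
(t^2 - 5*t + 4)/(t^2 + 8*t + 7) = (t^2 - 5*t + 4)/(t^2 + 8*t + 7)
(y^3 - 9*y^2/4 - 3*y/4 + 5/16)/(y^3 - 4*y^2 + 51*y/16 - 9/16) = (4*y^2 - 8*y - 5)/(4*y^2 - 15*y + 9)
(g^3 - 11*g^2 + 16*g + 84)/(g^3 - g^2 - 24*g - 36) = (g - 7)/(g + 3)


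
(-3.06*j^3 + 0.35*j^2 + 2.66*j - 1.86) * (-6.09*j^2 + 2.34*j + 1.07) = 18.6354*j^5 - 9.2919*j^4 - 18.6546*j^3 + 17.9263*j^2 - 1.5062*j - 1.9902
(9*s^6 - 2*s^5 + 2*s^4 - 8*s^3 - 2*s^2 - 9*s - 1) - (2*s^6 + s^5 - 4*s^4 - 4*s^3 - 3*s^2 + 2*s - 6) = 7*s^6 - 3*s^5 + 6*s^4 - 4*s^3 + s^2 - 11*s + 5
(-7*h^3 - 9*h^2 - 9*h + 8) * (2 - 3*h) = 21*h^4 + 13*h^3 + 9*h^2 - 42*h + 16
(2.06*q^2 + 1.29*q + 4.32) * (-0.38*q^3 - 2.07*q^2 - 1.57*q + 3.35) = -0.7828*q^5 - 4.7544*q^4 - 7.5461*q^3 - 4.0667*q^2 - 2.4609*q + 14.472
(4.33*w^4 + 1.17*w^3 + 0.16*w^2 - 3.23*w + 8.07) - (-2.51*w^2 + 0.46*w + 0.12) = 4.33*w^4 + 1.17*w^3 + 2.67*w^2 - 3.69*w + 7.95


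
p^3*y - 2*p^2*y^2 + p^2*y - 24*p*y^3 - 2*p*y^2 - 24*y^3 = (p - 6*y)*(p + 4*y)*(p*y + y)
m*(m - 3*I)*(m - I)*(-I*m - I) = -I*m^4 - 4*m^3 - I*m^3 - 4*m^2 + 3*I*m^2 + 3*I*m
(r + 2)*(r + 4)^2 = r^3 + 10*r^2 + 32*r + 32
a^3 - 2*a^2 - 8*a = a*(a - 4)*(a + 2)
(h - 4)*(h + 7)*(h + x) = h^3 + h^2*x + 3*h^2 + 3*h*x - 28*h - 28*x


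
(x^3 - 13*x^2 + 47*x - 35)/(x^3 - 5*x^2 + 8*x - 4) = (x^2 - 12*x + 35)/(x^2 - 4*x + 4)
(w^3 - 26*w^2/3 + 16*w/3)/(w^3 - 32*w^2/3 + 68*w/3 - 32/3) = w/(w - 2)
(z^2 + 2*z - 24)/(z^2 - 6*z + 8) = (z + 6)/(z - 2)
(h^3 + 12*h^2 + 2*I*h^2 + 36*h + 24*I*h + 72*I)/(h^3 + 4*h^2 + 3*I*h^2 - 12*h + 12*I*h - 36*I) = (h^2 + 2*h*(3 + I) + 12*I)/(h^2 + h*(-2 + 3*I) - 6*I)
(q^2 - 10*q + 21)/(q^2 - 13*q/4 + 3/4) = 4*(q - 7)/(4*q - 1)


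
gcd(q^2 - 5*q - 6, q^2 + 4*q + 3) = q + 1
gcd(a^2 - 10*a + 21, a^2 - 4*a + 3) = a - 3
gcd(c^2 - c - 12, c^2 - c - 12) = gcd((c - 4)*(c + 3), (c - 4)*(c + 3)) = c^2 - c - 12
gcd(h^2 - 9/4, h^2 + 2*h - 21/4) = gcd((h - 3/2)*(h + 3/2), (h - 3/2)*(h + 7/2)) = h - 3/2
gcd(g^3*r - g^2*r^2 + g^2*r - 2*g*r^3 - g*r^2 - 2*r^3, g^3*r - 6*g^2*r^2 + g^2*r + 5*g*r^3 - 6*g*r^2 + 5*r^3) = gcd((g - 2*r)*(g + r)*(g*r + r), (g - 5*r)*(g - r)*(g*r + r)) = g*r + r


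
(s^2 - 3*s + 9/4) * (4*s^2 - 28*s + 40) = 4*s^4 - 40*s^3 + 133*s^2 - 183*s + 90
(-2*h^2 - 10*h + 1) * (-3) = 6*h^2 + 30*h - 3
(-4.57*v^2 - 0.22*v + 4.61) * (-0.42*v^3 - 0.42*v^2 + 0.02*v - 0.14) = 1.9194*v^5 + 2.0118*v^4 - 1.9352*v^3 - 1.3008*v^2 + 0.123*v - 0.6454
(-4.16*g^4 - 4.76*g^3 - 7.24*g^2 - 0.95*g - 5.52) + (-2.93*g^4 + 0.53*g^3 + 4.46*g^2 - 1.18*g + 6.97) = -7.09*g^4 - 4.23*g^3 - 2.78*g^2 - 2.13*g + 1.45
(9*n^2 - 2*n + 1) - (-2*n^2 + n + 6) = 11*n^2 - 3*n - 5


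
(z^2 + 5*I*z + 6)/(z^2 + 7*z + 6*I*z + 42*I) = (z - I)/(z + 7)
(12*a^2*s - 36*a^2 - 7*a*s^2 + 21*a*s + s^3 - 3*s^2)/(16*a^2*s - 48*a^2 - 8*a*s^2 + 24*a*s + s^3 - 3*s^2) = (-3*a + s)/(-4*a + s)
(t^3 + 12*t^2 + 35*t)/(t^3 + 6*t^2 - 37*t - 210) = t/(t - 6)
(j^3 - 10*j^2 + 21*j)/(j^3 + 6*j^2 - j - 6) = j*(j^2 - 10*j + 21)/(j^3 + 6*j^2 - j - 6)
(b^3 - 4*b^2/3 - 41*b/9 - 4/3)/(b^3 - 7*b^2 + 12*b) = (9*b^2 + 15*b + 4)/(9*b*(b - 4))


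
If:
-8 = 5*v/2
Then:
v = -16/5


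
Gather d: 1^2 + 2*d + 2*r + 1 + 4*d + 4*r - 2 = 6*d + 6*r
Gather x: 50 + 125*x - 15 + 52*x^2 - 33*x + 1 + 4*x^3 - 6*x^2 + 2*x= 4*x^3 + 46*x^2 + 94*x + 36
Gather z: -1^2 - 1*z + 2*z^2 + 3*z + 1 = 2*z^2 + 2*z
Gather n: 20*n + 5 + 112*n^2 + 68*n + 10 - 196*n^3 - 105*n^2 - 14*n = -196*n^3 + 7*n^2 + 74*n + 15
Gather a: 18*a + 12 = 18*a + 12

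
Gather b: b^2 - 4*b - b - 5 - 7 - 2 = b^2 - 5*b - 14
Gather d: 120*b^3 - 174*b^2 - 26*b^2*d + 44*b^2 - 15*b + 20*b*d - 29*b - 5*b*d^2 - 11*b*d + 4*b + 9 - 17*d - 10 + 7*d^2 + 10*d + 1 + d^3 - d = 120*b^3 - 130*b^2 - 40*b + d^3 + d^2*(7 - 5*b) + d*(-26*b^2 + 9*b - 8)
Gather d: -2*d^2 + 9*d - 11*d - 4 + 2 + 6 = -2*d^2 - 2*d + 4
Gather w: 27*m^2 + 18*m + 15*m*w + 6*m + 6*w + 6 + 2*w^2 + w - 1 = 27*m^2 + 24*m + 2*w^2 + w*(15*m + 7) + 5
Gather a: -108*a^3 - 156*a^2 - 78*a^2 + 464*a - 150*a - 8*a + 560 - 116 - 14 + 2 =-108*a^3 - 234*a^2 + 306*a + 432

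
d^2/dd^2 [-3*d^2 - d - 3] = -6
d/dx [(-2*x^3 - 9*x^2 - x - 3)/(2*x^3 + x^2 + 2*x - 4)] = (16*x^4 - 4*x^3 + 25*x^2 + 78*x + 10)/(4*x^6 + 4*x^5 + 9*x^4 - 12*x^3 - 4*x^2 - 16*x + 16)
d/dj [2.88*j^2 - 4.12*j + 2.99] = 5.76*j - 4.12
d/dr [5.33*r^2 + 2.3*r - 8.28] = 10.66*r + 2.3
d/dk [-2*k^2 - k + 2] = -4*k - 1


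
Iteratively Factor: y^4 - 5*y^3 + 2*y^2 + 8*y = (y)*(y^3 - 5*y^2 + 2*y + 8) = y*(y - 2)*(y^2 - 3*y - 4) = y*(y - 2)*(y + 1)*(y - 4)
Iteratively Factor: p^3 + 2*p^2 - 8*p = (p)*(p^2 + 2*p - 8) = p*(p + 4)*(p - 2)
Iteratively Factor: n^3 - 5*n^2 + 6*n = (n)*(n^2 - 5*n + 6) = n*(n - 3)*(n - 2)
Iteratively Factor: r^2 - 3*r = (r)*(r - 3)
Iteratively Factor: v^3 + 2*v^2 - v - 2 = (v + 2)*(v^2 - 1) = (v + 1)*(v + 2)*(v - 1)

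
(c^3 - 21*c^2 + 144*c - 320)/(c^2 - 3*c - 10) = (c^2 - 16*c + 64)/(c + 2)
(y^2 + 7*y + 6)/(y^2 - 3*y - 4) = (y + 6)/(y - 4)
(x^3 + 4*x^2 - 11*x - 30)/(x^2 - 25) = (x^2 - x - 6)/(x - 5)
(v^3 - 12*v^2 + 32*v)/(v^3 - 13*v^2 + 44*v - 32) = v/(v - 1)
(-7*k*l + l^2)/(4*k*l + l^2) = (-7*k + l)/(4*k + l)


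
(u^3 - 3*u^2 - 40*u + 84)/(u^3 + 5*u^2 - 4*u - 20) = (u^2 - u - 42)/(u^2 + 7*u + 10)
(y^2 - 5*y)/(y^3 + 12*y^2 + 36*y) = (y - 5)/(y^2 + 12*y + 36)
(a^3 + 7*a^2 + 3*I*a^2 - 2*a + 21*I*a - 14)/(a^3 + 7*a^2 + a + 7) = (a + 2*I)/(a - I)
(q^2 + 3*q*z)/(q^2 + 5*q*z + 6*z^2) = q/(q + 2*z)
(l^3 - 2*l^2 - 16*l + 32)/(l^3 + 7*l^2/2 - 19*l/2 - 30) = 2*(l^2 - 6*l + 8)/(2*l^2 - l - 15)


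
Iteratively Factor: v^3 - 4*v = (v - 2)*(v^2 + 2*v) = (v - 2)*(v + 2)*(v)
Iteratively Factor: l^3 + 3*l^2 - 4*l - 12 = (l + 3)*(l^2 - 4) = (l + 2)*(l + 3)*(l - 2)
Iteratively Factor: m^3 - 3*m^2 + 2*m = (m - 2)*(m^2 - m) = (m - 2)*(m - 1)*(m)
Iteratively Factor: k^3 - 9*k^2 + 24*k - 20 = (k - 2)*(k^2 - 7*k + 10) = (k - 2)^2*(k - 5)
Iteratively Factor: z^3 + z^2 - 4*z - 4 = (z + 2)*(z^2 - z - 2) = (z + 1)*(z + 2)*(z - 2)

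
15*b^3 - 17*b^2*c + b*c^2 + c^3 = (-3*b + c)*(-b + c)*(5*b + c)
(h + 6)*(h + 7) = h^2 + 13*h + 42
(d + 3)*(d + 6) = d^2 + 9*d + 18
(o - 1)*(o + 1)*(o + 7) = o^3 + 7*o^2 - o - 7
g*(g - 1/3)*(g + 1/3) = g^3 - g/9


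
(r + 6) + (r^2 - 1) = r^2 + r + 5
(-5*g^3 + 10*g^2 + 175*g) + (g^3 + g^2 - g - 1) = -4*g^3 + 11*g^2 + 174*g - 1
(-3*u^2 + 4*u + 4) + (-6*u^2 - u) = -9*u^2 + 3*u + 4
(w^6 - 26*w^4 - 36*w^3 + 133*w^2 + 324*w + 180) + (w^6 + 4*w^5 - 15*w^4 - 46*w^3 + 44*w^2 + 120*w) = 2*w^6 + 4*w^5 - 41*w^4 - 82*w^3 + 177*w^2 + 444*w + 180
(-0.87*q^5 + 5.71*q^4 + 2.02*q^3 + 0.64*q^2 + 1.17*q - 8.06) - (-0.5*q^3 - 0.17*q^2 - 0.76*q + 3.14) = -0.87*q^5 + 5.71*q^4 + 2.52*q^3 + 0.81*q^2 + 1.93*q - 11.2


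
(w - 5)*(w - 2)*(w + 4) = w^3 - 3*w^2 - 18*w + 40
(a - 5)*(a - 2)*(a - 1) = a^3 - 8*a^2 + 17*a - 10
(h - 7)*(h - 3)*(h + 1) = h^3 - 9*h^2 + 11*h + 21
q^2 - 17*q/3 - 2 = (q - 6)*(q + 1/3)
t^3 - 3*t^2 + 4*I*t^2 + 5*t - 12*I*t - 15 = (t - 3)*(t - I)*(t + 5*I)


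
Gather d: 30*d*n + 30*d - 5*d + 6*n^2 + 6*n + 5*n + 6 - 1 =d*(30*n + 25) + 6*n^2 + 11*n + 5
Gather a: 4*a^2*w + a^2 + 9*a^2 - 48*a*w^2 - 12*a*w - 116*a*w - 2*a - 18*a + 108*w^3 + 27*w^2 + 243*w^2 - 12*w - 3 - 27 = a^2*(4*w + 10) + a*(-48*w^2 - 128*w - 20) + 108*w^3 + 270*w^2 - 12*w - 30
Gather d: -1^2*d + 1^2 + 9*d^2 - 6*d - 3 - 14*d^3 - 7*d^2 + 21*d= -14*d^3 + 2*d^2 + 14*d - 2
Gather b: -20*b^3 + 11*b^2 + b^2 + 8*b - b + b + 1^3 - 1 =-20*b^3 + 12*b^2 + 8*b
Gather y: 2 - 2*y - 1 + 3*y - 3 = y - 2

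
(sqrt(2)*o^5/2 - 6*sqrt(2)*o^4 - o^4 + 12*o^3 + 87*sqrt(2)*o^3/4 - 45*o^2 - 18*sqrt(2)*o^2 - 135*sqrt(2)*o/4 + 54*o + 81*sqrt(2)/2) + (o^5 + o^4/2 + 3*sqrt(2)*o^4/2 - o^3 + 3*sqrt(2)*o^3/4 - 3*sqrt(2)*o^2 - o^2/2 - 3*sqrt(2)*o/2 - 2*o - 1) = sqrt(2)*o^5/2 + o^5 - 9*sqrt(2)*o^4/2 - o^4/2 + 11*o^3 + 45*sqrt(2)*o^3/2 - 91*o^2/2 - 21*sqrt(2)*o^2 - 141*sqrt(2)*o/4 + 52*o - 1 + 81*sqrt(2)/2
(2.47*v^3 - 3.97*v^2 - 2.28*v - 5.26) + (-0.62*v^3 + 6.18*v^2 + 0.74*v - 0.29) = 1.85*v^3 + 2.21*v^2 - 1.54*v - 5.55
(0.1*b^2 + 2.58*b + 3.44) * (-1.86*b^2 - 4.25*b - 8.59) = -0.186*b^4 - 5.2238*b^3 - 18.2224*b^2 - 36.7822*b - 29.5496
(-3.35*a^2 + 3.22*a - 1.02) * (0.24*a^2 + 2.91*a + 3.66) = -0.804*a^4 - 8.9757*a^3 - 3.1356*a^2 + 8.817*a - 3.7332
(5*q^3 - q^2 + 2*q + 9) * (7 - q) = -5*q^4 + 36*q^3 - 9*q^2 + 5*q + 63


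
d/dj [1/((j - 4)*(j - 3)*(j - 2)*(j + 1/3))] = 6*(-6*j^3 + 39*j^2 - 69*j + 23)/(9*j^8 - 156*j^7 + 1090*j^6 - 3864*j^5 + 7009*j^4 - 5100*j^3 - 1196*j^2 + 2208*j + 576)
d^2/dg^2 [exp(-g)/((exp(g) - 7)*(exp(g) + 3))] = (9*exp(4*g) - 44*exp(3*g) + 22*exp(2*g) + 252*exp(g) + 441)*exp(-g)/(exp(6*g) - 12*exp(5*g) - 15*exp(4*g) + 440*exp(3*g) + 315*exp(2*g) - 5292*exp(g) - 9261)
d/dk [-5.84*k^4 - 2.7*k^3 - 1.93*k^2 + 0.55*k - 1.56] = -23.36*k^3 - 8.1*k^2 - 3.86*k + 0.55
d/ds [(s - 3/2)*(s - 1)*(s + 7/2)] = 3*s^2 + 2*s - 29/4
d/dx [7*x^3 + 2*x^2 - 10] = x*(21*x + 4)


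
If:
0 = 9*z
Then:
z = 0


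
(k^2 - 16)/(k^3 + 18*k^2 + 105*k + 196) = (k - 4)/(k^2 + 14*k + 49)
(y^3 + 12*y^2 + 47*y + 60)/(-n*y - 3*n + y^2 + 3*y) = (y^2 + 9*y + 20)/(-n + y)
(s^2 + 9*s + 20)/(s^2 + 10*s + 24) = (s + 5)/(s + 6)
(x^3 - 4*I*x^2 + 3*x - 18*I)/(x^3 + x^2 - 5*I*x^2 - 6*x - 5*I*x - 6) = (x^2 - I*x + 6)/(x^2 + x*(1 - 2*I) - 2*I)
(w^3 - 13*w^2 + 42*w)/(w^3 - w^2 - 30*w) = (w - 7)/(w + 5)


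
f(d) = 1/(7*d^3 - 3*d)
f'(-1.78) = -0.05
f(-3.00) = -0.00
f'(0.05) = 132.54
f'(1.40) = -0.17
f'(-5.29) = -0.00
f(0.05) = -6.71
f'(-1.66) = -0.08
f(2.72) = 0.01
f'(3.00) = -0.00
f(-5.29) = -0.00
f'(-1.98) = -0.03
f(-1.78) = -0.03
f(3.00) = 0.01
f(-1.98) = -0.02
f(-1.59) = -0.04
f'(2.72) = -0.01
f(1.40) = 0.07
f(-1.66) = -0.04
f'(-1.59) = -0.09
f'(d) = (3 - 21*d^2)/(7*d^3 - 3*d)^2 = 3*(1 - 7*d^2)/(d^2*(7*d^2 - 3)^2)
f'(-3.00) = -0.00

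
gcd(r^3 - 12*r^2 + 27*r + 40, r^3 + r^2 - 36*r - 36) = r + 1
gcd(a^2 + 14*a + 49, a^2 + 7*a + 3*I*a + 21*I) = a + 7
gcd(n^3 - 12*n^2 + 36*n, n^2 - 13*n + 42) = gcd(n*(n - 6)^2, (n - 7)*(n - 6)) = n - 6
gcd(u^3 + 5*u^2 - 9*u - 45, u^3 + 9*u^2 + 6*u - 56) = 1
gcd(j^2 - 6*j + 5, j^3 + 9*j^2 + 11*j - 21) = j - 1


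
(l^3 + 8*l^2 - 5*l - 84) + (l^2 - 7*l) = l^3 + 9*l^2 - 12*l - 84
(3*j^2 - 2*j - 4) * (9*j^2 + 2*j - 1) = 27*j^4 - 12*j^3 - 43*j^2 - 6*j + 4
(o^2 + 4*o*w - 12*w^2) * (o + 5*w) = o^3 + 9*o^2*w + 8*o*w^2 - 60*w^3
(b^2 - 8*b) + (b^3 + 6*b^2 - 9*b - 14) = b^3 + 7*b^2 - 17*b - 14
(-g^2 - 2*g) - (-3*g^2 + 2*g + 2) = 2*g^2 - 4*g - 2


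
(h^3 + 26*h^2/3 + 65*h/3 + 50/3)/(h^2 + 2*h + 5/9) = 3*(h^2 + 7*h + 10)/(3*h + 1)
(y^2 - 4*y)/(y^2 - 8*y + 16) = y/(y - 4)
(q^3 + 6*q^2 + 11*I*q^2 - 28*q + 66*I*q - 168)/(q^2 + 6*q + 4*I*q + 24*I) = q + 7*I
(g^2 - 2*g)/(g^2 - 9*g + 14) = g/(g - 7)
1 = 1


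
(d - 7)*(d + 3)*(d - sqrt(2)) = d^3 - 4*d^2 - sqrt(2)*d^2 - 21*d + 4*sqrt(2)*d + 21*sqrt(2)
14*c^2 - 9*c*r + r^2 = (-7*c + r)*(-2*c + r)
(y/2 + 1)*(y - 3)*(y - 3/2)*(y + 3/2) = y^4/2 - y^3/2 - 33*y^2/8 + 9*y/8 + 27/4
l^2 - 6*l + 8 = (l - 4)*(l - 2)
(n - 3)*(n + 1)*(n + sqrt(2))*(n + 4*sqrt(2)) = n^4 - 2*n^3 + 5*sqrt(2)*n^3 - 10*sqrt(2)*n^2 + 5*n^2 - 15*sqrt(2)*n - 16*n - 24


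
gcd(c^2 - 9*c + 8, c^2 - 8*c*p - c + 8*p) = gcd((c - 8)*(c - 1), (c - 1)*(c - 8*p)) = c - 1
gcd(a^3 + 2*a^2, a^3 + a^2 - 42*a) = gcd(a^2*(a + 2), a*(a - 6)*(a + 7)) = a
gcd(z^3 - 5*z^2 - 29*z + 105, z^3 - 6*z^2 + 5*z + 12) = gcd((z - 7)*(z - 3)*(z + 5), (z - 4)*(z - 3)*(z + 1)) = z - 3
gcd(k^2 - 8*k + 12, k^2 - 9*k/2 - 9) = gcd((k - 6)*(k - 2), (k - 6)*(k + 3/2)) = k - 6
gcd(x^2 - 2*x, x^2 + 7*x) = x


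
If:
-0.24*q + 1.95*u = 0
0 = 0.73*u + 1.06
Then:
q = -11.80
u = -1.45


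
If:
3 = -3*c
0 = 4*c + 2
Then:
No Solution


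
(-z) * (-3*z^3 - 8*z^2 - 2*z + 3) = 3*z^4 + 8*z^3 + 2*z^2 - 3*z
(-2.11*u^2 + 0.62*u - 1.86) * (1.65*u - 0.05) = -3.4815*u^3 + 1.1285*u^2 - 3.1*u + 0.093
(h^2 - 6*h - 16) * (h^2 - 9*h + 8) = h^4 - 15*h^3 + 46*h^2 + 96*h - 128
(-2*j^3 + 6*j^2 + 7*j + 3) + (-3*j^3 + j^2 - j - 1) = -5*j^3 + 7*j^2 + 6*j + 2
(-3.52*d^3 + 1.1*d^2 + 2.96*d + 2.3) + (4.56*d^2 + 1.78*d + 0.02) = -3.52*d^3 + 5.66*d^2 + 4.74*d + 2.32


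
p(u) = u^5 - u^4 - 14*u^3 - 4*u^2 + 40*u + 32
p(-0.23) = 22.76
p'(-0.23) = 39.68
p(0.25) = 41.53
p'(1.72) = -74.61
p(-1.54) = -2.24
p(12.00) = 203840.00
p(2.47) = -49.86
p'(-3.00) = 199.00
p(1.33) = 46.22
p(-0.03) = 30.80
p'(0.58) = 21.02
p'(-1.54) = -4.56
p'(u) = 5*u^4 - 4*u^3 - 42*u^2 - 8*u + 40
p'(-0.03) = 40.20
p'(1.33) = -38.70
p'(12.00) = 90664.00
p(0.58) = 51.08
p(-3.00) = -70.00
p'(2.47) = -110.17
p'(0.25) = 35.33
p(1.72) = 24.03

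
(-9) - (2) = -11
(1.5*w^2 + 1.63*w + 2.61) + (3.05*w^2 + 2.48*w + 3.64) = 4.55*w^2 + 4.11*w + 6.25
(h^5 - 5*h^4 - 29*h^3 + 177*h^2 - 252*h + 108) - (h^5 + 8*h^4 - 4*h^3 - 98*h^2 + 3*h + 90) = -13*h^4 - 25*h^3 + 275*h^2 - 255*h + 18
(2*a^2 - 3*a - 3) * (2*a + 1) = 4*a^3 - 4*a^2 - 9*a - 3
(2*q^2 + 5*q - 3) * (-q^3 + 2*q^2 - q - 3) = -2*q^5 - q^4 + 11*q^3 - 17*q^2 - 12*q + 9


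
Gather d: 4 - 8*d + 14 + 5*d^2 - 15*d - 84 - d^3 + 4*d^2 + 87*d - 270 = -d^3 + 9*d^2 + 64*d - 336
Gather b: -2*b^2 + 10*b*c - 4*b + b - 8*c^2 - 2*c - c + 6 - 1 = -2*b^2 + b*(10*c - 3) - 8*c^2 - 3*c + 5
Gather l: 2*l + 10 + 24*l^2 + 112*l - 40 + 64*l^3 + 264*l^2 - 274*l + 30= 64*l^3 + 288*l^2 - 160*l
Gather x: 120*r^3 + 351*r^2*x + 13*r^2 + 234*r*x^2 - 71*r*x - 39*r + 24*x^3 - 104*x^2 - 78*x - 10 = 120*r^3 + 13*r^2 - 39*r + 24*x^3 + x^2*(234*r - 104) + x*(351*r^2 - 71*r - 78) - 10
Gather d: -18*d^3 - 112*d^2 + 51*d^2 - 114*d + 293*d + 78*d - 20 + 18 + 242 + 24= -18*d^3 - 61*d^2 + 257*d + 264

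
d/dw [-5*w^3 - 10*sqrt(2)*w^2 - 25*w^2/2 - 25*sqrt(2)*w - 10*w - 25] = -15*w^2 - 20*sqrt(2)*w - 25*w - 25*sqrt(2) - 10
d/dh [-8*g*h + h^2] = -8*g + 2*h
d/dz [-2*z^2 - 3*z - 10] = -4*z - 3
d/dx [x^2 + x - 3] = 2*x + 1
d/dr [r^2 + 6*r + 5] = 2*r + 6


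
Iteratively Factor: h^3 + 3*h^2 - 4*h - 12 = (h + 2)*(h^2 + h - 6) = (h + 2)*(h + 3)*(h - 2)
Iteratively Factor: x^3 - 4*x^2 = (x)*(x^2 - 4*x) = x*(x - 4)*(x)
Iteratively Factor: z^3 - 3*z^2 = (z)*(z^2 - 3*z) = z*(z - 3)*(z)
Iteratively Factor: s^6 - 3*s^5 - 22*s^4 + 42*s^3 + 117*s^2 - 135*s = (s + 3)*(s^5 - 6*s^4 - 4*s^3 + 54*s^2 - 45*s) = (s - 5)*(s + 3)*(s^4 - s^3 - 9*s^2 + 9*s) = s*(s - 5)*(s + 3)*(s^3 - s^2 - 9*s + 9) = s*(s - 5)*(s + 3)^2*(s^2 - 4*s + 3) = s*(s - 5)*(s - 1)*(s + 3)^2*(s - 3)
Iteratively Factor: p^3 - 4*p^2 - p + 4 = (p + 1)*(p^2 - 5*p + 4) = (p - 1)*(p + 1)*(p - 4)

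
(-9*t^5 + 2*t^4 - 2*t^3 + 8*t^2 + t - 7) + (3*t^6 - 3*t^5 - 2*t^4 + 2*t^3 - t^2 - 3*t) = 3*t^6 - 12*t^5 + 7*t^2 - 2*t - 7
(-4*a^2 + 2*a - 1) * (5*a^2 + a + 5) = -20*a^4 + 6*a^3 - 23*a^2 + 9*a - 5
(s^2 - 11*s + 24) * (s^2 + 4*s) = s^4 - 7*s^3 - 20*s^2 + 96*s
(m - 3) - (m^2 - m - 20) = -m^2 + 2*m + 17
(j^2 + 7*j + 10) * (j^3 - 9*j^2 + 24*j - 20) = j^5 - 2*j^4 - 29*j^3 + 58*j^2 + 100*j - 200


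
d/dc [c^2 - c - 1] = 2*c - 1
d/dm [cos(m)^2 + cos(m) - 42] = -sin(m) - sin(2*m)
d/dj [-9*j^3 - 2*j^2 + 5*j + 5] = -27*j^2 - 4*j + 5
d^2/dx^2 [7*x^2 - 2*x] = 14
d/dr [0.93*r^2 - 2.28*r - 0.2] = 1.86*r - 2.28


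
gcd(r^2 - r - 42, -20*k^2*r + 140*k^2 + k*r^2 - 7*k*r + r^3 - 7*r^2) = r - 7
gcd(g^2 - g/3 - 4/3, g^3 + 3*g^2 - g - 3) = g + 1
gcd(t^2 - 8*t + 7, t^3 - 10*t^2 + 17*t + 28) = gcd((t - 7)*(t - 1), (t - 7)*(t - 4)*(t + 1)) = t - 7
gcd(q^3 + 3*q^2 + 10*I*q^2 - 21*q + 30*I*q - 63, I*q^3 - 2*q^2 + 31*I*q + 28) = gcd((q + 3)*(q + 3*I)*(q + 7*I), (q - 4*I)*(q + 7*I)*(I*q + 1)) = q + 7*I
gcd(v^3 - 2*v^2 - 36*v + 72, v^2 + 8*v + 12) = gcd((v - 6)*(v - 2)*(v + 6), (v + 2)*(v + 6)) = v + 6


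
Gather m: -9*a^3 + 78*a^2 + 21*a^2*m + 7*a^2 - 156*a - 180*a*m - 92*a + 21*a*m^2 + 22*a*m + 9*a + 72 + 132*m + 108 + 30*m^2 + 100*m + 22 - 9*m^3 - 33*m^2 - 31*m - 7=-9*a^3 + 85*a^2 - 239*a - 9*m^3 + m^2*(21*a - 3) + m*(21*a^2 - 158*a + 201) + 195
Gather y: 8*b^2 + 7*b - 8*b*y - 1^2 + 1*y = 8*b^2 + 7*b + y*(1 - 8*b) - 1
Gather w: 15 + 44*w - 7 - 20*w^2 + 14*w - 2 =-20*w^2 + 58*w + 6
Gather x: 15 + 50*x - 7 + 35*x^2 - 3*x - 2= 35*x^2 + 47*x + 6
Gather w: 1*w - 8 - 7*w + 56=48 - 6*w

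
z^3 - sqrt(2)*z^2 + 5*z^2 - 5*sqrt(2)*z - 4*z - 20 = (z + 5)*(z - 2*sqrt(2))*(z + sqrt(2))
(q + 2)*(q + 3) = q^2 + 5*q + 6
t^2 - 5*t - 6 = (t - 6)*(t + 1)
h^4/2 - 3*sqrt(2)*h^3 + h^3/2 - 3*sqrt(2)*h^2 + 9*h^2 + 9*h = h*(h/2 + 1/2)*(h - 3*sqrt(2))^2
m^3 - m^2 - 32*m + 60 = (m - 5)*(m - 2)*(m + 6)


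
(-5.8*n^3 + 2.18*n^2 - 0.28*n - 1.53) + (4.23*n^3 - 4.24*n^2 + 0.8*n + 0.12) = -1.57*n^3 - 2.06*n^2 + 0.52*n - 1.41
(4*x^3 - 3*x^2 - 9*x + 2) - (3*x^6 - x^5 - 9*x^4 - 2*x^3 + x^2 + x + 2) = -3*x^6 + x^5 + 9*x^4 + 6*x^3 - 4*x^2 - 10*x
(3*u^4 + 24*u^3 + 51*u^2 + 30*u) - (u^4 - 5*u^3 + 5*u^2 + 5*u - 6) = 2*u^4 + 29*u^3 + 46*u^2 + 25*u + 6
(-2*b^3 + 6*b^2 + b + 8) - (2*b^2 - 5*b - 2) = -2*b^3 + 4*b^2 + 6*b + 10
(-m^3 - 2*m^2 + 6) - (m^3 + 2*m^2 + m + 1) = -2*m^3 - 4*m^2 - m + 5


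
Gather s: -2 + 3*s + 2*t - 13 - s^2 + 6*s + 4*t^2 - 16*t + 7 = -s^2 + 9*s + 4*t^2 - 14*t - 8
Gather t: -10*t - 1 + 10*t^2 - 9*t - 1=10*t^2 - 19*t - 2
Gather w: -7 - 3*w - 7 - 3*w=-6*w - 14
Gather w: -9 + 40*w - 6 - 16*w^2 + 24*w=-16*w^2 + 64*w - 15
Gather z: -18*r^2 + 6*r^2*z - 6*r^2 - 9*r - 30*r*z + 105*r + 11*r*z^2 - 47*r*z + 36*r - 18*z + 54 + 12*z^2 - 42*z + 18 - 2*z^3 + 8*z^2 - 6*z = -24*r^2 + 132*r - 2*z^3 + z^2*(11*r + 20) + z*(6*r^2 - 77*r - 66) + 72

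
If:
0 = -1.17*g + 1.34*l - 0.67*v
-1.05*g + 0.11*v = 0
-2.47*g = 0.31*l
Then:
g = 0.00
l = 0.00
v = 0.00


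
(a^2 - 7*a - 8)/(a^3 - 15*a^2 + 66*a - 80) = (a + 1)/(a^2 - 7*a + 10)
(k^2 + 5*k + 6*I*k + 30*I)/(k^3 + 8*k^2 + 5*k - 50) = (k + 6*I)/(k^2 + 3*k - 10)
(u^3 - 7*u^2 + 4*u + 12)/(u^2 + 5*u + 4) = (u^2 - 8*u + 12)/(u + 4)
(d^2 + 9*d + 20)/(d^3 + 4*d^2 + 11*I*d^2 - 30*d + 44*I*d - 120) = (d + 5)/(d^2 + 11*I*d - 30)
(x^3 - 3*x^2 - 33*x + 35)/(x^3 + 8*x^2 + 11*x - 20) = (x - 7)/(x + 4)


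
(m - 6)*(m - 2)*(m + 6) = m^3 - 2*m^2 - 36*m + 72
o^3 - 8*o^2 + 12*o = o*(o - 6)*(o - 2)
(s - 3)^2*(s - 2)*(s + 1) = s^4 - 7*s^3 + 13*s^2 + 3*s - 18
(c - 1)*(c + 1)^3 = c^4 + 2*c^3 - 2*c - 1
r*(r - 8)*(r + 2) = r^3 - 6*r^2 - 16*r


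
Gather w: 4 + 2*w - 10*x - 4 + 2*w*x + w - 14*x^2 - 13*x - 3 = w*(2*x + 3) - 14*x^2 - 23*x - 3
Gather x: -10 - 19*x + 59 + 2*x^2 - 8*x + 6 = 2*x^2 - 27*x + 55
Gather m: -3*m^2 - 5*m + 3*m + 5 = -3*m^2 - 2*m + 5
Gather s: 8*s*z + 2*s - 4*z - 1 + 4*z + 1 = s*(8*z + 2)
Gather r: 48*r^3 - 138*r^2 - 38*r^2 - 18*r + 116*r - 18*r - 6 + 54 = 48*r^3 - 176*r^2 + 80*r + 48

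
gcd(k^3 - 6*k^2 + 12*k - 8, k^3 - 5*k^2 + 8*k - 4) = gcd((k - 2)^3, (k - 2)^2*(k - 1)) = k^2 - 4*k + 4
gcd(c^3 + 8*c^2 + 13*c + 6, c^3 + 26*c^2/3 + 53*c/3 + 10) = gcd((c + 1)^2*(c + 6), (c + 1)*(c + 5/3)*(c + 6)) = c^2 + 7*c + 6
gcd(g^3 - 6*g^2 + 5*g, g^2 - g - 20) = g - 5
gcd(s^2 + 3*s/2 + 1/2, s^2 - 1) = s + 1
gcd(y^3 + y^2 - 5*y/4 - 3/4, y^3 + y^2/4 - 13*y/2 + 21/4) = y - 1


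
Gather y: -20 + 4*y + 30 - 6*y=10 - 2*y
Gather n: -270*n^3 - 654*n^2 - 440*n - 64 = -270*n^3 - 654*n^2 - 440*n - 64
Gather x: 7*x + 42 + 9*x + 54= 16*x + 96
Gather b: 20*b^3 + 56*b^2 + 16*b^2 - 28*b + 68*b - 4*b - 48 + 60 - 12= 20*b^3 + 72*b^2 + 36*b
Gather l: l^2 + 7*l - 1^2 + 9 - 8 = l^2 + 7*l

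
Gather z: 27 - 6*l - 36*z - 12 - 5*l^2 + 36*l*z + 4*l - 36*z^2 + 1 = -5*l^2 - 2*l - 36*z^2 + z*(36*l - 36) + 16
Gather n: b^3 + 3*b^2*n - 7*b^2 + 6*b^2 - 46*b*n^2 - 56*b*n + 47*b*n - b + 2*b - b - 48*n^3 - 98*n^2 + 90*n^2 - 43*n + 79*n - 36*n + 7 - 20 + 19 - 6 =b^3 - b^2 - 48*n^3 + n^2*(-46*b - 8) + n*(3*b^2 - 9*b)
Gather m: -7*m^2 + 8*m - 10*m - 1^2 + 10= -7*m^2 - 2*m + 9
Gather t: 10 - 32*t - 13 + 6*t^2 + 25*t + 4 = 6*t^2 - 7*t + 1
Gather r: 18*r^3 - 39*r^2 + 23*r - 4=18*r^3 - 39*r^2 + 23*r - 4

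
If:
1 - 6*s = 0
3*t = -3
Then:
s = 1/6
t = -1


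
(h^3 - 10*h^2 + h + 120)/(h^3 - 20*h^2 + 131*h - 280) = (h + 3)/(h - 7)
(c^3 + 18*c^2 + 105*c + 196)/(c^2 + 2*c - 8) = (c^2 + 14*c + 49)/(c - 2)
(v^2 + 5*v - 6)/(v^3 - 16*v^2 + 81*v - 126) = (v^2 + 5*v - 6)/(v^3 - 16*v^2 + 81*v - 126)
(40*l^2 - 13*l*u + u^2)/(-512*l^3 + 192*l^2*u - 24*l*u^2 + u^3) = (-5*l + u)/(64*l^2 - 16*l*u + u^2)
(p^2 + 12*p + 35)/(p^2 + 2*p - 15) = (p + 7)/(p - 3)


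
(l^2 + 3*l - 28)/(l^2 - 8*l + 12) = (l^2 + 3*l - 28)/(l^2 - 8*l + 12)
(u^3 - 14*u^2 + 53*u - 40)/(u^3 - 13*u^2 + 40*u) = (u - 1)/u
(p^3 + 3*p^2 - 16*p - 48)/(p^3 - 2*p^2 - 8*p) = (p^2 + 7*p + 12)/(p*(p + 2))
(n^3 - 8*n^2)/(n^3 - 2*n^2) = (n - 8)/(n - 2)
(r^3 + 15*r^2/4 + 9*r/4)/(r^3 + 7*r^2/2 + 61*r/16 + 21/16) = 4*r*(r + 3)/(4*r^2 + 11*r + 7)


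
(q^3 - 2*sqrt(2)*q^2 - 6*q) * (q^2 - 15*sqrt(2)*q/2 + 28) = q^5 - 19*sqrt(2)*q^4/2 + 52*q^3 - 11*sqrt(2)*q^2 - 168*q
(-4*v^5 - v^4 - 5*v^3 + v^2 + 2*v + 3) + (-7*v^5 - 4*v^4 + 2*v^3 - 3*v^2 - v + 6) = -11*v^5 - 5*v^4 - 3*v^3 - 2*v^2 + v + 9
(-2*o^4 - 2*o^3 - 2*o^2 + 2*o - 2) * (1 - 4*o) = 8*o^5 + 6*o^4 + 6*o^3 - 10*o^2 + 10*o - 2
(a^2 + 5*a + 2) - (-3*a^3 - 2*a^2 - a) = 3*a^3 + 3*a^2 + 6*a + 2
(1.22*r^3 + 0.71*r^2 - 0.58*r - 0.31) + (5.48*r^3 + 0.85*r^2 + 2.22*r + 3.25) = 6.7*r^3 + 1.56*r^2 + 1.64*r + 2.94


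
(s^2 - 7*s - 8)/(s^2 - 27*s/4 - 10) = 4*(s + 1)/(4*s + 5)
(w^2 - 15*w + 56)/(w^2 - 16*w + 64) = (w - 7)/(w - 8)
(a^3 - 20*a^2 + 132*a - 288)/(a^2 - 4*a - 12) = (a^2 - 14*a + 48)/(a + 2)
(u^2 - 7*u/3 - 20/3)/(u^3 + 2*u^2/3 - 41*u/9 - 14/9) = 3*(3*u^2 - 7*u - 20)/(9*u^3 + 6*u^2 - 41*u - 14)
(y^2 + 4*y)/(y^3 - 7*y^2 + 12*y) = (y + 4)/(y^2 - 7*y + 12)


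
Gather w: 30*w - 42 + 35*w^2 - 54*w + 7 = 35*w^2 - 24*w - 35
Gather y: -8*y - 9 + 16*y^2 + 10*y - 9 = 16*y^2 + 2*y - 18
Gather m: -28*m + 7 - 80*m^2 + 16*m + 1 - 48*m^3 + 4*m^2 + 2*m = -48*m^3 - 76*m^2 - 10*m + 8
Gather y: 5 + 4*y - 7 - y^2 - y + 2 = -y^2 + 3*y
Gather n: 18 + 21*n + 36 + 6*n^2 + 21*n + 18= 6*n^2 + 42*n + 72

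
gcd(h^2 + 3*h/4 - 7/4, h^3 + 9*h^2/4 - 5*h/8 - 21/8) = h^2 + 3*h/4 - 7/4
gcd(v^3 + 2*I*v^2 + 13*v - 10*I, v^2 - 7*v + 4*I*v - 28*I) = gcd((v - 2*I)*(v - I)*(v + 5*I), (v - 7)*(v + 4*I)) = 1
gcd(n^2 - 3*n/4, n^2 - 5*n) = n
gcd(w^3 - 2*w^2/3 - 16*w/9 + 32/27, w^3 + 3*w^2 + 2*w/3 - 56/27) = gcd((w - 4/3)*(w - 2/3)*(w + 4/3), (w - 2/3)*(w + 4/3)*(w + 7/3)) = w^2 + 2*w/3 - 8/9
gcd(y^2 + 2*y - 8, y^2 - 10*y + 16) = y - 2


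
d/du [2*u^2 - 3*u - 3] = 4*u - 3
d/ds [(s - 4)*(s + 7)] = 2*s + 3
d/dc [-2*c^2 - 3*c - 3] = -4*c - 3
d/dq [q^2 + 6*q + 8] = 2*q + 6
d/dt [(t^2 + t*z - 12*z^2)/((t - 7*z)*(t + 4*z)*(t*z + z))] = (-t^2 + 6*t*z - 21*z^2 - 4*z)/(z*(t^4 - 14*t^3*z + 2*t^3 + 49*t^2*z^2 - 28*t^2*z + t^2 + 98*t*z^2 - 14*t*z + 49*z^2))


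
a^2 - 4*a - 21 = (a - 7)*(a + 3)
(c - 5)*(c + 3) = c^2 - 2*c - 15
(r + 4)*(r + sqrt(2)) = r^2 + sqrt(2)*r + 4*r + 4*sqrt(2)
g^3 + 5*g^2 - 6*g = g*(g - 1)*(g + 6)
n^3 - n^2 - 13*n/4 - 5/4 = (n - 5/2)*(n + 1/2)*(n + 1)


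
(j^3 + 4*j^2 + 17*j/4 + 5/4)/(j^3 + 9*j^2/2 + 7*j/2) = (4*j^2 + 12*j + 5)/(2*j*(2*j + 7))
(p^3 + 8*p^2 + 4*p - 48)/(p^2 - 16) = (p^2 + 4*p - 12)/(p - 4)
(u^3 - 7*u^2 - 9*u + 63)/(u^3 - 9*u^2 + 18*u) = (u^2 - 4*u - 21)/(u*(u - 6))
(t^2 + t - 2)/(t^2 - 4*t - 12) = (t - 1)/(t - 6)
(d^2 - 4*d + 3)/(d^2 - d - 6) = (d - 1)/(d + 2)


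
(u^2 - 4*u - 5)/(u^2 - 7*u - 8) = (u - 5)/(u - 8)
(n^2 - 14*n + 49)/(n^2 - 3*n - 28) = (n - 7)/(n + 4)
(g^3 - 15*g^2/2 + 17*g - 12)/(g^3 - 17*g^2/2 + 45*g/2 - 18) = (g - 2)/(g - 3)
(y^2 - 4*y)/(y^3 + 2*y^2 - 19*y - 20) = y/(y^2 + 6*y + 5)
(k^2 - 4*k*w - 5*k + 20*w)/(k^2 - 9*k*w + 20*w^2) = (5 - k)/(-k + 5*w)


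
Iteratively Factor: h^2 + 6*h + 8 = (h + 4)*(h + 2)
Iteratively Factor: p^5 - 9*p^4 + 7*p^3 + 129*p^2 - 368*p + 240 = (p - 3)*(p^4 - 6*p^3 - 11*p^2 + 96*p - 80) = (p - 3)*(p + 4)*(p^3 - 10*p^2 + 29*p - 20) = (p - 3)*(p - 1)*(p + 4)*(p^2 - 9*p + 20) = (p - 5)*(p - 3)*(p - 1)*(p + 4)*(p - 4)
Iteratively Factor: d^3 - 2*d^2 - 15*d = (d)*(d^2 - 2*d - 15) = d*(d - 5)*(d + 3)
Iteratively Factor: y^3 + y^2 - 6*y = (y + 3)*(y^2 - 2*y) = (y - 2)*(y + 3)*(y)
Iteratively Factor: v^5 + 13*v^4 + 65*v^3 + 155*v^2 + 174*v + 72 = (v + 4)*(v^4 + 9*v^3 + 29*v^2 + 39*v + 18) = (v + 3)*(v + 4)*(v^3 + 6*v^2 + 11*v + 6) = (v + 1)*(v + 3)*(v + 4)*(v^2 + 5*v + 6) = (v + 1)*(v + 3)^2*(v + 4)*(v + 2)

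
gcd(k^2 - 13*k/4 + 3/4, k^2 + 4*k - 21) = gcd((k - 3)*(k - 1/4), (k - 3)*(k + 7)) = k - 3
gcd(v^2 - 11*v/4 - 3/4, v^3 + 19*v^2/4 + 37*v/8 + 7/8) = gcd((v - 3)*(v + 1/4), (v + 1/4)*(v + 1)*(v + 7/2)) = v + 1/4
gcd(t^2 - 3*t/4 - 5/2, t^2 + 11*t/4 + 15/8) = t + 5/4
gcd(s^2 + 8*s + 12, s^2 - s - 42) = s + 6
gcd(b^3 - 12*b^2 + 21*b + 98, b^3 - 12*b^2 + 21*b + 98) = b^3 - 12*b^2 + 21*b + 98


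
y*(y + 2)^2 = y^3 + 4*y^2 + 4*y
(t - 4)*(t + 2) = t^2 - 2*t - 8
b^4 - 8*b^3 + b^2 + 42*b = b*(b - 7)*(b - 3)*(b + 2)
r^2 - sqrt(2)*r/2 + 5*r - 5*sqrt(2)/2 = (r + 5)*(r - sqrt(2)/2)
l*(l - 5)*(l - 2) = l^3 - 7*l^2 + 10*l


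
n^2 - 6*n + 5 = (n - 5)*(n - 1)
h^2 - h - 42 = (h - 7)*(h + 6)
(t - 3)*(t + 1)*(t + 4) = t^3 + 2*t^2 - 11*t - 12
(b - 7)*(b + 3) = b^2 - 4*b - 21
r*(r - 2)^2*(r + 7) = r^4 + 3*r^3 - 24*r^2 + 28*r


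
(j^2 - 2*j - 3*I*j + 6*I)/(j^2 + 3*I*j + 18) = (j - 2)/(j + 6*I)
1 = 1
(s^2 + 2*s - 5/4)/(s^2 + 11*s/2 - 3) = (s + 5/2)/(s + 6)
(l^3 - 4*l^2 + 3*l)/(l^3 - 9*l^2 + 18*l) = (l - 1)/(l - 6)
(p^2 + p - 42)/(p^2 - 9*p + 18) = (p + 7)/(p - 3)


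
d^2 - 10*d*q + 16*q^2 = (d - 8*q)*(d - 2*q)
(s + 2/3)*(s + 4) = s^2 + 14*s/3 + 8/3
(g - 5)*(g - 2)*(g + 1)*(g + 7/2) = g^4 - 5*g^3/2 - 18*g^2 + 41*g/2 + 35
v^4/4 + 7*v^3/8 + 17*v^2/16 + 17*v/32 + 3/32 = (v/4 + 1/4)*(v + 1/2)^2*(v + 3/2)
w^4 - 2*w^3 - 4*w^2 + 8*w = w*(w - 2)^2*(w + 2)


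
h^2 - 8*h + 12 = (h - 6)*(h - 2)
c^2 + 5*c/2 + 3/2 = (c + 1)*(c + 3/2)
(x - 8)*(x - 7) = x^2 - 15*x + 56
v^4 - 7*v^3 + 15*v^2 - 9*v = v*(v - 3)^2*(v - 1)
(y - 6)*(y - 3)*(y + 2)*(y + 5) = y^4 - 2*y^3 - 35*y^2 + 36*y + 180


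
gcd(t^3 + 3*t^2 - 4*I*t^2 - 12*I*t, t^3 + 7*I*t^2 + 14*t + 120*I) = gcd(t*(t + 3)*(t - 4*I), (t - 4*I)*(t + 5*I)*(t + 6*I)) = t - 4*I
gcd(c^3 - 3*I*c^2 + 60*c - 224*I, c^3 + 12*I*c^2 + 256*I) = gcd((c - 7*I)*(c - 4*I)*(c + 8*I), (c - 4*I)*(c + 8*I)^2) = c^2 + 4*I*c + 32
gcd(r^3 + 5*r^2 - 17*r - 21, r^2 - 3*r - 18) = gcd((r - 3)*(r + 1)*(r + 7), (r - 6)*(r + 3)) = 1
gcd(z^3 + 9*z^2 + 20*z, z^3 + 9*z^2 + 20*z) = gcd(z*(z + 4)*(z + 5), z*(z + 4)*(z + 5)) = z^3 + 9*z^2 + 20*z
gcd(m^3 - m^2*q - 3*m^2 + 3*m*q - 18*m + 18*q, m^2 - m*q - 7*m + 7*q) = -m + q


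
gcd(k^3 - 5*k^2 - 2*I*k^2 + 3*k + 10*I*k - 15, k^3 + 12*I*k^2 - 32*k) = 1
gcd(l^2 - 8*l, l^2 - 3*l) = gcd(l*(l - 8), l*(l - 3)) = l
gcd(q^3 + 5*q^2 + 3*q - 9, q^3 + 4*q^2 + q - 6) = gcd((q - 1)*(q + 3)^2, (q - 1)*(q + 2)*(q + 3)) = q^2 + 2*q - 3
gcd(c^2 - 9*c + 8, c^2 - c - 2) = 1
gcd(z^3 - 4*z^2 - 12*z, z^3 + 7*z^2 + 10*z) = z^2 + 2*z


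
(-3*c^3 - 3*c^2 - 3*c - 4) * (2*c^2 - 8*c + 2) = -6*c^5 + 18*c^4 + 12*c^3 + 10*c^2 + 26*c - 8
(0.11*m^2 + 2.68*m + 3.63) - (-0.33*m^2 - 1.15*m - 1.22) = 0.44*m^2 + 3.83*m + 4.85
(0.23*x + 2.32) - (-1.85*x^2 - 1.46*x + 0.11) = 1.85*x^2 + 1.69*x + 2.21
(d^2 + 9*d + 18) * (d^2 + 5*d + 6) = d^4 + 14*d^3 + 69*d^2 + 144*d + 108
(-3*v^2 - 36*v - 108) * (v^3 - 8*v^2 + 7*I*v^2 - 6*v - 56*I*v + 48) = -3*v^5 - 12*v^4 - 21*I*v^4 + 198*v^3 - 84*I*v^3 + 936*v^2 + 1260*I*v^2 - 1080*v + 6048*I*v - 5184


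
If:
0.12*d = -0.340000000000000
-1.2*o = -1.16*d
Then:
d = -2.83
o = -2.74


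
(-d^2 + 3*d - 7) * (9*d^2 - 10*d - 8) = -9*d^4 + 37*d^3 - 85*d^2 + 46*d + 56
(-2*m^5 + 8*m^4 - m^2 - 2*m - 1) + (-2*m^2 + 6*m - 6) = -2*m^5 + 8*m^4 - 3*m^2 + 4*m - 7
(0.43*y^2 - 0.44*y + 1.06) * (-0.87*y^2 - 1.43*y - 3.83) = -0.3741*y^4 - 0.2321*y^3 - 1.9399*y^2 + 0.1694*y - 4.0598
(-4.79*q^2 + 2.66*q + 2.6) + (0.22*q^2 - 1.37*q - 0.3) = -4.57*q^2 + 1.29*q + 2.3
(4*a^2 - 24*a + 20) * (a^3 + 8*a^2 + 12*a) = 4*a^5 + 8*a^4 - 124*a^3 - 128*a^2 + 240*a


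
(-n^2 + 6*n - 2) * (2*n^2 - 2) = -2*n^4 + 12*n^3 - 2*n^2 - 12*n + 4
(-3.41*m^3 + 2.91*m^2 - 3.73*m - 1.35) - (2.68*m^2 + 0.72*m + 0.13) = -3.41*m^3 + 0.23*m^2 - 4.45*m - 1.48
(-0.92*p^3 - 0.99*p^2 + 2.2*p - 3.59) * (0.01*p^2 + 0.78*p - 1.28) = -0.0092*p^5 - 0.7275*p^4 + 0.4274*p^3 + 2.9473*p^2 - 5.6162*p + 4.5952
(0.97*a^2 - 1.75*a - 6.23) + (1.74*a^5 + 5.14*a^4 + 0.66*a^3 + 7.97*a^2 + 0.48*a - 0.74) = 1.74*a^5 + 5.14*a^4 + 0.66*a^3 + 8.94*a^2 - 1.27*a - 6.97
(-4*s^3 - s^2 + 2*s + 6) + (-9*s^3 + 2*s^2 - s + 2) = -13*s^3 + s^2 + s + 8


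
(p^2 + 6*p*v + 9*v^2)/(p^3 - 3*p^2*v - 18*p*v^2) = (p + 3*v)/(p*(p - 6*v))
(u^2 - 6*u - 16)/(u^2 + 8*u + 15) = (u^2 - 6*u - 16)/(u^2 + 8*u + 15)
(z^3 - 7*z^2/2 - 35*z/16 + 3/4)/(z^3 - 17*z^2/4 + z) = (z + 3/4)/z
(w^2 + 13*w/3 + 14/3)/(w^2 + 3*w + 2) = (w + 7/3)/(w + 1)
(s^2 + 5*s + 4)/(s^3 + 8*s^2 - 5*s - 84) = (s + 1)/(s^2 + 4*s - 21)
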